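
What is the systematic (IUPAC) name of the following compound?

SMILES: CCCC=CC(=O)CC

Counting along the main chain through the carbonyl and the multiple bond gives 8 carbons: the parent is octane.
The principal characteristic group is a ketone (C=O on an internal carbon), named with the suffix -one.
There is one C=C double bond, indicated by the ending -ene.
The numbering direction is chosen so that numbering from this end puts the carbonyl group at C-3 rather than C-6.
This places the carbonyl at C-3; the double bond between C-4 and C-5.
The name is oct-4-en-3-one.

oct-4-en-3-one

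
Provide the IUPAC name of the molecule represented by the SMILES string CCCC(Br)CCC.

4-bromoheptane

The parent chain contains 7 carbons (heptane).
The molecule is symmetric, so either numbering direction gives the same locants.
With this numbering: a bromo group at C-4.
Putting it together: 4-bromoheptane.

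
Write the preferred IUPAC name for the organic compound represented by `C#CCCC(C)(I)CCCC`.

The longest chain bearing the multiple bond is 9 carbons long (nonane).
A C≡C triple bond in the chain gives the infix -yne-.
The numbering direction is chosen so that numbering from this end puts the triple bond at C-1 rather than C-8.
That gives the triple bond between C-1 and C-2; an iodo group at C-5; a methyl group at C-5.
The substituents are ordered alphabetically, ignoring any di-/tri- multipliers.
The name is 5-iodo-5-methylnon-1-yne.

5-iodo-5-methylnon-1-yne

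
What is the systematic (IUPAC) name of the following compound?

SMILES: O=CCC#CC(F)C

Counting along the main chain through the –CHO group and the multiple bond gives 6 carbons: the parent is hexane.
The principal characteristic group is an aldehyde (terminal –CHO), named with the suffix -al.
There is one C≡C triple bond, indicated by the ending -yne.
The numbering direction is chosen so that the aldehyde carbon is C-1 by definition.
That gives the triple bond between C-3 and C-4; a fluoro group at C-5.
Assembling the pieces gives 5-fluorohex-3-ynal.

5-fluorohex-3-ynal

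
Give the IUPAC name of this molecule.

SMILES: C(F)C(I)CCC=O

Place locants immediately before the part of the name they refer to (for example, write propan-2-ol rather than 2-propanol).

The longest carbon chain that includes the –CHO group has 5 carbons, so the parent hydride is pentane.
The principal characteristic group is an aldehyde (terminal –CHO), named with the suffix -al.
Choose the numbering such that the aldehyde carbon is C-1 by definition.
That gives a fluoro group at C-5; an iodo group at C-4.
Substituent prefixes are cited in alphabetical order (multiplying prefixes like di-/tri- are ignored for ordering).
Assembling the pieces gives 5-fluoro-4-iodopentanal.

5-fluoro-4-iodopentanal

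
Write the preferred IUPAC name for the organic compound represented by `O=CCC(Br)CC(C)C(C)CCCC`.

3-bromo-5,6-dimethyldecanal

The longest carbon chain that includes the –CHO group has 10 carbons, so the parent hydride is decane.
The highest-priority functional group is an aldehyde (terminal –CHO), so the name ends in -al.
Choose the numbering such that the aldehyde carbon is C-1 by definition.
That gives a bromo group at C-3; methyl groups at C-5 and C-6.
Prefixes are listed alphabetically: bromo, methyl.
The name is 3-bromo-5,6-dimethyldecanal.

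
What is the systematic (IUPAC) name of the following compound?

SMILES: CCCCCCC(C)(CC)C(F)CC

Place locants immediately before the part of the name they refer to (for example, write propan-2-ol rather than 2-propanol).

4-ethyl-3-fluoro-4-methyldecane

The parent chain contains 10 carbons (decane).
The numbering direction is chosen so that the substituent locant set {3,4,4} is lower than {7,7,8} at the first point of difference.
This places an ethyl group at C-4; a fluoro group at C-3; a methyl group at C-4.
Prefixes are listed alphabetically: ethyl, fluoro, methyl.
Assembling the pieces gives 4-ethyl-3-fluoro-4-methyldecane.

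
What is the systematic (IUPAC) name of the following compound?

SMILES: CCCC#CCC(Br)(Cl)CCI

7-bromo-7-chloro-9-iodonon-4-yne

The longest chain bearing the multiple bond is 9 carbons long (nonane).
There is one C≡C triple bond, indicated by the ending -yne.
Number the chain so that numbering from this end puts the triple bond at C-4 rather than C-5.
This places the triple bond between C-4 and C-5; a bromo group at C-7; a chloro group at C-7; an iodo group at C-9.
The substituents are ordered alphabetically, ignoring any di-/tri- multipliers.
Putting it together: 7-bromo-7-chloro-9-iodonon-4-yne.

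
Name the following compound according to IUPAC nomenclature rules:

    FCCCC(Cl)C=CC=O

The longest carbon chain that includes the –CHO group and the multiple bond has 7 carbons, so the parent hydride is heptane.
The highest-priority functional group is an aldehyde (terminal –CHO), so the name ends in -al.
There is one C=C double bond, indicated by the ending -ene.
Number the chain so that the aldehyde carbon is C-1 by definition.
This places the double bond between C-2 and C-3; a chloro group at C-4; a fluoro group at C-7.
Substituent prefixes are cited in alphabetical order (multiplying prefixes like di-/tri- are ignored for ordering).
Assembling the pieces gives 4-chloro-7-fluorohept-2-enal.

4-chloro-7-fluorohept-2-enal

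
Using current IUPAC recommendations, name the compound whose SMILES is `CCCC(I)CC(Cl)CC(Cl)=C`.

2,4-dichloro-6-iodonon-1-ene

The longest carbon chain that includes the multiple bond has 9 carbons, so the parent hydride is nonane.
The chain contains a C=C double bond, so the unsaturation ending is -ene.
Number the chain so that numbering from this end puts the double bond at C-1 rather than C-8.
That gives the double bond between C-1 and C-2; chloro groups at C-2 and C-4; an iodo group at C-6.
Prefixes are listed alphabetically: chloro, iodo.
The name is 2,4-dichloro-6-iodonon-1-ene.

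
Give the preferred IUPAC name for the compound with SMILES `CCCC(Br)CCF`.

The longest continuous carbon chain has 6 atoms, so the parent hydride is hexane.
The numbering direction is chosen so that the substituent locant set {1,3} is lower than {4,6} at the first point of difference.
With this numbering: a bromo group at C-3; a fluoro group at C-1.
The substituents are ordered alphabetically, ignoring any di-/tri- multipliers.
The name is 3-bromo-1-fluorohexane.

3-bromo-1-fluorohexane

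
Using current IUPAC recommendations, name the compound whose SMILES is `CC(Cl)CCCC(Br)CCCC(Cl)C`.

The longest carbon chain is 11 atoms: the parent is undecane.
The molecule is symmetric, so either numbering direction gives the same locants.
That gives a bromo group at C-6; chloro groups at C-2 and C-10.
The substituents are ordered alphabetically, ignoring any di-/tri- multipliers.
The name is 6-bromo-2,10-dichloroundecane.

6-bromo-2,10-dichloroundecane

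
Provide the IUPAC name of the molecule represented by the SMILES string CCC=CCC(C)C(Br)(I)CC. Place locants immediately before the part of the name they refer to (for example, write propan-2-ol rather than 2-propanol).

Counting along the main chain through the multiple bond gives 9 carbons: the parent is nonane.
There is one C=C double bond, indicated by the ending -ene.
The numbering direction is chosen so that numbering from this end puts the double bond at C-3 rather than C-6.
This places the double bond between C-3 and C-4; a bromo group at C-7; an iodo group at C-7; a methyl group at C-6.
Substituent prefixes are cited in alphabetical order (multiplying prefixes like di-/tri- are ignored for ordering).
Assembling the pieces gives 7-bromo-7-iodo-6-methylnon-3-ene.

7-bromo-7-iodo-6-methylnon-3-ene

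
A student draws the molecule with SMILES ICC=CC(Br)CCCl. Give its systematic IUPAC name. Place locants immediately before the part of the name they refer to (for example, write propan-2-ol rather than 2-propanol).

4-bromo-6-chloro-1-iodohex-2-ene

Counting along the main chain through the multiple bond gives 6 carbons: the parent is hexane.
There is one C=C double bond, indicated by the ending -ene.
Choose the numbering such that numbering from this end puts the double bond at C-2 rather than C-4.
This places the double bond between C-2 and C-3; a bromo group at C-4; a chloro group at C-6; an iodo group at C-1.
The substituents are ordered alphabetically, ignoring any di-/tri- multipliers.
Putting it together: 4-bromo-6-chloro-1-iodohex-2-ene.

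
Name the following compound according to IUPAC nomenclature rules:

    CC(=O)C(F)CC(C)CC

Counting along the main chain through the carbonyl gives 7 carbons: the parent is heptane.
The principal characteristic group is a ketone (C=O on an internal carbon), named with the suffix -one.
Choose the numbering such that numbering from this end puts the carbonyl group at C-2 rather than C-6.
With this numbering: the carbonyl at C-2; a fluoro group at C-3; a methyl group at C-5.
Substituent prefixes are cited in alphabetical order (multiplying prefixes like di-/tri- are ignored for ordering).
Putting it together: 3-fluoro-5-methylheptan-2-one.

3-fluoro-5-methylheptan-2-one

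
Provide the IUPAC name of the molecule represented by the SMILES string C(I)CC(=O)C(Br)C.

4-bromo-1-iodopentan-3-one

Counting along the main chain through the carbonyl gives 5 carbons: the parent is pentane.
The principal characteristic group is a ketone (C=O on an internal carbon), named with the suffix -one.
Choose the numbering such that the substituent locant set {1,4} is lower than {2,5} at the first point of difference.
That gives the carbonyl at C-3; a bromo group at C-4; an iodo group at C-1.
Substituent prefixes are cited in alphabetical order (multiplying prefixes like di-/tri- are ignored for ordering).
Putting it together: 4-bromo-1-iodopentan-3-one.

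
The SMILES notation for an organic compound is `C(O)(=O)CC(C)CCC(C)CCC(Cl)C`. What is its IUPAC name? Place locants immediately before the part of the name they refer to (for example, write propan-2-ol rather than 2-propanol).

9-chloro-3,6-dimethyldecanoic acid

The longest chain bearing the –COOH group is 10 carbons long (decane).
A carboxylic acid (terminal –COOH) is the principal characteristic group, giving the suffix -oic acid.
The numbering direction is chosen so that the carboxylic acid carbon is C-1 by definition.
That gives a chloro group at C-9; methyl groups at C-3 and C-6.
Prefixes are listed alphabetically: chloro, methyl.
Putting it together: 9-chloro-3,6-dimethyldecanoic acid.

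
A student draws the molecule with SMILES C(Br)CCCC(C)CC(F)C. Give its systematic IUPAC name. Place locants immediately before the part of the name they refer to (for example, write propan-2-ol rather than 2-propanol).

The longest continuous carbon chain has 8 atoms, so the parent hydride is octane.
Choose the numbering such that the substituent locant set {1,5,7} is lower than {2,4,8} at the first point of difference.
That gives a bromo group at C-1; a fluoro group at C-7; a methyl group at C-5.
Prefixes are listed alphabetically: bromo, fluoro, methyl.
Assembling the pieces gives 1-bromo-7-fluoro-5-methyloctane.

1-bromo-7-fluoro-5-methyloctane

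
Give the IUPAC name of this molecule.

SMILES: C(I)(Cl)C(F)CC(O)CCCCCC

1-chloro-2-fluoro-1-iododecan-4-ol

The longest carbon chain that includes the –OH group has 10 carbons, so the parent hydride is decane.
An alcohol (–OH) is the principal characteristic group, giving the suffix -ol.
Number the chain so that numbering from this end puts the hydroxyl group at C-4 rather than C-7.
This places the hydroxyl at C-4; a chloro group at C-1; a fluoro group at C-2; an iodo group at C-1.
Substituent prefixes are cited in alphabetical order (multiplying prefixes like di-/tri- are ignored for ordering).
The name is 1-chloro-2-fluoro-1-iododecan-4-ol.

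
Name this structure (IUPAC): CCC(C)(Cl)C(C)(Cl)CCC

The longest continuous carbon chain has 7 atoms, so the parent hydride is heptane.
The numbering direction is chosen so that the substituent locant set {3,3,4,4} is lower than {4,4,5,5} at the first point of difference.
With this numbering: chloro groups at C-3 and C-4; methyl groups at C-3 and C-4.
Prefixes are listed alphabetically: chloro, methyl.
Assembling the pieces gives 3,4-dichloro-3,4-dimethylheptane.

3,4-dichloro-3,4-dimethylheptane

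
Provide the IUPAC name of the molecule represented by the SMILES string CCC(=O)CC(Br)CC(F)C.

5-bromo-7-fluorooctan-3-one

Counting along the main chain through the carbonyl gives 8 carbons: the parent is octane.
The principal characteristic group is a ketone (C=O on an internal carbon), named with the suffix -one.
The numbering direction is chosen so that numbering from this end puts the carbonyl group at C-3 rather than C-6.
That gives the carbonyl at C-3; a bromo group at C-5; a fluoro group at C-7.
Substituent prefixes are cited in alphabetical order (multiplying prefixes like di-/tri- are ignored for ordering).
Assembling the pieces gives 5-bromo-7-fluorooctan-3-one.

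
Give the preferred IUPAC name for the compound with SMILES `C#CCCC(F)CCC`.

5-fluorooct-1-yne

Counting along the main chain through the multiple bond gives 8 carbons: the parent is octane.
The chain contains a C≡C triple bond, so the unsaturation ending is -yne.
The numbering direction is chosen so that numbering from this end puts the triple bond at C-1 rather than C-7.
This places the triple bond between C-1 and C-2; a fluoro group at C-5.
The name is 5-fluorooct-1-yne.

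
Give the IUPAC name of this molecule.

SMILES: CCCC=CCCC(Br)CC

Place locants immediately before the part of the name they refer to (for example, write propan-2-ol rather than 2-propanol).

The longest chain bearing the multiple bond is 10 carbons long (decane).
The chain contains a C=C double bond, so the unsaturation ending is -ene.
Choose the numbering such that numbering from this end puts the double bond at C-4 rather than C-6.
With this numbering: the double bond between C-4 and C-5; a bromo group at C-8.
Putting it together: 8-bromodec-4-ene.

8-bromodec-4-ene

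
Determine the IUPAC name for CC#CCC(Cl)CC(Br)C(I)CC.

Counting along the main chain through the multiple bond gives 10 carbons: the parent is decane.
There is one C≡C triple bond, indicated by the ending -yne.
The numbering direction is chosen so that numbering from this end puts the triple bond at C-2 rather than C-8.
With this numbering: the triple bond between C-2 and C-3; a bromo group at C-7; a chloro group at C-5; an iodo group at C-8.
Substituent prefixes are cited in alphabetical order (multiplying prefixes like di-/tri- are ignored for ordering).
The name is 7-bromo-5-chloro-8-iododec-2-yne.

7-bromo-5-chloro-8-iododec-2-yne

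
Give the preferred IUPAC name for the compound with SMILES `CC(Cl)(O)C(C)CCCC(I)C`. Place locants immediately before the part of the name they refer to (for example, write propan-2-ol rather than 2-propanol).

2-chloro-7-iodo-3-methyloctan-2-ol

Counting along the main chain through the –OH group gives 8 carbons: the parent is octane.
An alcohol (–OH) is the principal characteristic group, giving the suffix -ol.
Choose the numbering such that numbering from this end puts the hydroxyl group at C-2 rather than C-7.
This places the hydroxyl at C-2; a chloro group at C-2; an iodo group at C-7; a methyl group at C-3.
The substituents are ordered alphabetically, ignoring any di-/tri- multipliers.
Assembling the pieces gives 2-chloro-7-iodo-3-methyloctan-2-ol.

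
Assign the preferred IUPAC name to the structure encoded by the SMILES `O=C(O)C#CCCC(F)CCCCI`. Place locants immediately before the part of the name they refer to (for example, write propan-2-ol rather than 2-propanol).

6-fluoro-10-iododec-2-ynoic acid

Counting along the main chain through the –COOH group and the multiple bond gives 10 carbons: the parent is decane.
A carboxylic acid (terminal –COOH) is the principal characteristic group, giving the suffix -oic acid.
The chain contains a C≡C triple bond, so the unsaturation ending is -yne.
Choose the numbering such that the carboxylic acid carbon is C-1 by definition.
This places the triple bond between C-2 and C-3; a fluoro group at C-6; an iodo group at C-10.
The substituents are ordered alphabetically, ignoring any di-/tri- multipliers.
Assembling the pieces gives 6-fluoro-10-iododec-2-ynoic acid.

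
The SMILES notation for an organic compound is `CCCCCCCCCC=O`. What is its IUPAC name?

The longest carbon chain that includes the –CHO group has 10 carbons, so the parent hydride is decane.
The highest-priority functional group is an aldehyde (terminal –CHO), so the name ends in -al.
Choose the numbering such that the aldehyde carbon is C-1 by definition.
The name is decanal.

decanal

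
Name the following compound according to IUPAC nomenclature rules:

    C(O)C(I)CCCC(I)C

The longest chain bearing the –OH group is 7 carbons long (heptane).
The highest-priority functional group is an alcohol (–OH), so the name ends in -ol.
The numbering direction is chosen so that numbering from this end puts the hydroxyl group at C-1 rather than C-7.
That gives the hydroxyl at C-1; iodo groups at C-2 and C-6.
Putting it together: 2,6-diiodoheptan-1-ol.

2,6-diiodoheptan-1-ol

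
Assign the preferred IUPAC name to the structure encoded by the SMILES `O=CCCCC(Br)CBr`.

The longest chain bearing the –CHO group is 6 carbons long (hexane).
An aldehyde (terminal –CHO) is the principal characteristic group, giving the suffix -al.
Choose the numbering such that the aldehyde carbon is C-1 by definition.
With this numbering: bromo groups at C-5 and C-6.
Putting it together: 5,6-dibromohexanal.

5,6-dibromohexanal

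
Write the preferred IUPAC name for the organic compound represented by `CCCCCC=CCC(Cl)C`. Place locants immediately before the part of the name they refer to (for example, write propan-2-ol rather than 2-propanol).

2-chlorodec-4-ene

The longest carbon chain that includes the multiple bond has 10 carbons, so the parent hydride is decane.
A C=C double bond in the chain gives the infix -ene-.
Choose the numbering such that numbering from this end puts the double bond at C-4 rather than C-6.
That gives the double bond between C-4 and C-5; a chloro group at C-2.
The name is 2-chlorodec-4-ene.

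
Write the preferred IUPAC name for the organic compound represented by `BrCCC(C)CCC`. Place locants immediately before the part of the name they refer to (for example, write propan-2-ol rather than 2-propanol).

The longest continuous carbon chain has 6 atoms, so the parent hydride is hexane.
The numbering direction is chosen so that the substituent locant set {1,3} is lower than {4,6} at the first point of difference.
This places a bromo group at C-1; a methyl group at C-3.
Substituent prefixes are cited in alphabetical order (multiplying prefixes like di-/tri- are ignored for ordering).
Putting it together: 1-bromo-3-methylhexane.

1-bromo-3-methylhexane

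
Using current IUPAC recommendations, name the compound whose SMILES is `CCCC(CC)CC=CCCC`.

The longest carbon chain that includes the multiple bond has 10 carbons, so the parent hydride is decane.
The chain contains a C=C double bond, so the unsaturation ending is -ene.
Choose the numbering such that numbering from this end puts the double bond at C-4 rather than C-6.
With this numbering: the double bond between C-4 and C-5; an ethyl group at C-7.
Putting it together: 7-ethyldec-4-ene.

7-ethyldec-4-ene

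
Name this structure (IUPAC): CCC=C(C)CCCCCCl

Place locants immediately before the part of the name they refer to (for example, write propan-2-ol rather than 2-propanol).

9-chloro-4-methylnon-3-ene

The longest chain bearing the multiple bond is 9 carbons long (nonane).
There is one C=C double bond, indicated by the ending -ene.
Choose the numbering such that numbering from this end puts the double bond at C-3 rather than C-6.
This places the double bond between C-3 and C-4; a chloro group at C-9; a methyl group at C-4.
The substituents are ordered alphabetically, ignoring any di-/tri- multipliers.
Assembling the pieces gives 9-chloro-4-methylnon-3-ene.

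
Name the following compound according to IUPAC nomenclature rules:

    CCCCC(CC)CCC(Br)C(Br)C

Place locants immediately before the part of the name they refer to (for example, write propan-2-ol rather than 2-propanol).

The longest continuous carbon chain has 10 atoms, so the parent hydride is decane.
The numbering direction is chosen so that the substituent locant set {2,3,6} is lower than {5,8,9} at the first point of difference.
With this numbering: bromo groups at C-2 and C-3; an ethyl group at C-6.
Substituent prefixes are cited in alphabetical order (multiplying prefixes like di-/tri- are ignored for ordering).
The name is 2,3-dibromo-6-ethyldecane.

2,3-dibromo-6-ethyldecane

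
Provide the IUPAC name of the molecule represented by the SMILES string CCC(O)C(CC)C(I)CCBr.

The longest carbon chain that includes the –OH group has 7 carbons, so the parent hydride is heptane.
The principal characteristic group is an alcohol (–OH), named with the suffix -ol.
Number the chain so that numbering from this end puts the hydroxyl group at C-3 rather than C-5.
With this numbering: the hydroxyl at C-3; a bromo group at C-7; an ethyl group at C-4; an iodo group at C-5.
The substituents are ordered alphabetically, ignoring any di-/tri- multipliers.
Putting it together: 7-bromo-4-ethyl-5-iodoheptan-3-ol.

7-bromo-4-ethyl-5-iodoheptan-3-ol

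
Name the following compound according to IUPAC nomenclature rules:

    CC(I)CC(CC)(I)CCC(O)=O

4-ethyl-4,6-diiodoheptanoic acid

The longest chain bearing the –COOH group is 7 carbons long (heptane).
The principal characteristic group is a carboxylic acid (terminal –COOH), named with the suffix -oic acid.
Choose the numbering such that the carboxylic acid carbon is C-1 by definition.
This places an ethyl group at C-4; iodo groups at C-4 and C-6.
Substituent prefixes are cited in alphabetical order (multiplying prefixes like di-/tri- are ignored for ordering).
Putting it together: 4-ethyl-4,6-diiodoheptanoic acid.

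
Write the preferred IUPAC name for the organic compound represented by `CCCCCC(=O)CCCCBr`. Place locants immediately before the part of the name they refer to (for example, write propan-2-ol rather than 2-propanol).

Counting along the main chain through the carbonyl gives 10 carbons: the parent is decane.
The highest-priority functional group is a ketone (C=O on an internal carbon), so the name ends in -one.
Choose the numbering such that numbering from this end puts the carbonyl group at C-5 rather than C-6.
That gives the carbonyl at C-5; a bromo group at C-1.
The name is 1-bromodecan-5-one.

1-bromodecan-5-one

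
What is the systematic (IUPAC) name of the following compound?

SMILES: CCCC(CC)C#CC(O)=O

4-ethylhept-2-ynoic acid

The longest carbon chain that includes the –COOH group and the multiple bond has 7 carbons, so the parent hydride is heptane.
The principal characteristic group is a carboxylic acid (terminal –COOH), named with the suffix -oic acid.
There is one C≡C triple bond, indicated by the ending -yne.
Number the chain so that the carboxylic acid carbon is C-1 by definition.
That gives the triple bond between C-2 and C-3; an ethyl group at C-4.
Assembling the pieces gives 4-ethylhept-2-ynoic acid.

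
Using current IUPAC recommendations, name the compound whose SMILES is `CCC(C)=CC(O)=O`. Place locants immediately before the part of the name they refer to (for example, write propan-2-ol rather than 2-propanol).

The longest chain bearing the –COOH group and the multiple bond is 5 carbons long (pentane).
A carboxylic acid (terminal –COOH) is the principal characteristic group, giving the suffix -oic acid.
A C=C double bond in the chain gives the infix -ene-.
The numbering direction is chosen so that the carboxylic acid carbon is C-1 by definition.
That gives the double bond between C-2 and C-3; a methyl group at C-3.
Putting it together: 3-methylpent-2-enoic acid.

3-methylpent-2-enoic acid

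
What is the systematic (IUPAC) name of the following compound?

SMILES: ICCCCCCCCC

The longest continuous carbon chain has 9 atoms, so the parent hydride is nonane.
Number the chain so that the substituent locant set {1} is lower than {9} at the first point of difference.
That gives an iodo group at C-1.
Assembling the pieces gives 1-iodononane.

1-iodononane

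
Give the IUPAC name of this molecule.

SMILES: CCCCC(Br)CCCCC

5-bromodecane

The longest continuous carbon chain has 10 atoms, so the parent hydride is decane.
Number the chain so that the substituent locant set {5} is lower than {6} at the first point of difference.
That gives a bromo group at C-5.
Putting it together: 5-bromodecane.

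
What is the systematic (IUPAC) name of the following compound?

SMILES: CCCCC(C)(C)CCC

4,4-dimethyloctane

The parent chain contains 8 carbons (octane).
The numbering direction is chosen so that the substituent locant set {4,4} is lower than {5,5} at the first point of difference.
That gives two methyl groups at C-4.
Assembling the pieces gives 4,4-dimethyloctane.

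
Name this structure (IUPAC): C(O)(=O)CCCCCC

heptanoic acid

Counting along the main chain through the –COOH group gives 7 carbons: the parent is heptane.
The highest-priority functional group is a carboxylic acid (terminal –COOH), so the name ends in -oic acid.
Number the chain so that the carboxylic acid carbon is C-1 by definition.
Assembling the pieces gives heptanoic acid.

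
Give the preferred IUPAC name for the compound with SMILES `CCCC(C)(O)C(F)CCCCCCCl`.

Counting along the main chain through the –OH group gives 11 carbons: the parent is undecane.
The highest-priority functional group is an alcohol (–OH), so the name ends in -ol.
Choose the numbering such that numbering from this end puts the hydroxyl group at C-4 rather than C-8.
With this numbering: the hydroxyl at C-4; a chloro group at C-11; a fluoro group at C-5; a methyl group at C-4.
The substituents are ordered alphabetically, ignoring any di-/tri- multipliers.
Assembling the pieces gives 11-chloro-5-fluoro-4-methylundecan-4-ol.

11-chloro-5-fluoro-4-methylundecan-4-ol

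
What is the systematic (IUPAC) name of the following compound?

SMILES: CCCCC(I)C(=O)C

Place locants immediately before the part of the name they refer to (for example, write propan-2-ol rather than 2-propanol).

The longest carbon chain that includes the carbonyl has 7 carbons, so the parent hydride is heptane.
A ketone (C=O on an internal carbon) is the principal characteristic group, giving the suffix -one.
Choose the numbering such that numbering from this end puts the carbonyl group at C-2 rather than C-6.
With this numbering: the carbonyl at C-2; an iodo group at C-3.
Putting it together: 3-iodoheptan-2-one.

3-iodoheptan-2-one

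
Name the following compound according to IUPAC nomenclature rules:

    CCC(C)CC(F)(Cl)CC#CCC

6-chloro-6-fluoro-8-methyldec-3-yne

Counting along the main chain through the multiple bond gives 10 carbons: the parent is decane.
A C≡C triple bond in the chain gives the infix -yne-.
The numbering direction is chosen so that numbering from this end puts the triple bond at C-3 rather than C-7.
This places the triple bond between C-3 and C-4; a chloro group at C-6; a fluoro group at C-6; a methyl group at C-8.
The substituents are ordered alphabetically, ignoring any di-/tri- multipliers.
The name is 6-chloro-6-fluoro-8-methyldec-3-yne.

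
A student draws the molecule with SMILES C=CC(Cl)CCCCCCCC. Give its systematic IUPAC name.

3-chloroundec-1-ene

The longest chain bearing the multiple bond is 11 carbons long (undecane).
The chain contains a C=C double bond, so the unsaturation ending is -ene.
Number the chain so that numbering from this end puts the double bond at C-1 rather than C-10.
This places the double bond between C-1 and C-2; a chloro group at C-3.
The name is 3-chloroundec-1-ene.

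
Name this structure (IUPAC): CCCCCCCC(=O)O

octanoic acid

Counting along the main chain through the –COOH group gives 8 carbons: the parent is octane.
A carboxylic acid (terminal –COOH) is the principal characteristic group, giving the suffix -oic acid.
Number the chain so that the carboxylic acid carbon is C-1 by definition.
Assembling the pieces gives octanoic acid.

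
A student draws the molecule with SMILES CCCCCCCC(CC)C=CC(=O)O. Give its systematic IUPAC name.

4-ethylundec-2-enoic acid

The longest chain bearing the –COOH group and the multiple bond is 11 carbons long (undecane).
A carboxylic acid (terminal –COOH) is the principal characteristic group, giving the suffix -oic acid.
The chain contains a C=C double bond, so the unsaturation ending is -ene.
The numbering direction is chosen so that the carboxylic acid carbon is C-1 by definition.
This places the double bond between C-2 and C-3; an ethyl group at C-4.
Putting it together: 4-ethylundec-2-enoic acid.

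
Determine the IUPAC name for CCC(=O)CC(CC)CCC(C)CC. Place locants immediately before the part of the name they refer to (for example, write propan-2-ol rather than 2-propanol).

5-ethyl-8-methyldecan-3-one

Counting along the main chain through the carbonyl gives 10 carbons: the parent is decane.
The highest-priority functional group is a ketone (C=O on an internal carbon), so the name ends in -one.
Number the chain so that numbering from this end puts the carbonyl group at C-3 rather than C-8.
That gives the carbonyl at C-3; an ethyl group at C-5; a methyl group at C-8.
Prefixes are listed alphabetically: ethyl, methyl.
The name is 5-ethyl-8-methyldecan-3-one.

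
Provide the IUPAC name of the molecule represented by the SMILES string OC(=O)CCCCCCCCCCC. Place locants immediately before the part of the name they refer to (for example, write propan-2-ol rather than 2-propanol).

dodecanoic acid

Counting along the main chain through the –COOH group gives 12 carbons: the parent is dodecane.
A carboxylic acid (terminal –COOH) is the principal characteristic group, giving the suffix -oic acid.
Choose the numbering such that the carboxylic acid carbon is C-1 by definition.
The name is dodecanoic acid.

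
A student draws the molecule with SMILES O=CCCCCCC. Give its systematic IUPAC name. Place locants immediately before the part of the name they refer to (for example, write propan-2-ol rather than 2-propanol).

heptanal

Counting along the main chain through the –CHO group gives 7 carbons: the parent is heptane.
The principal characteristic group is an aldehyde (terminal –CHO), named with the suffix -al.
Choose the numbering such that the aldehyde carbon is C-1 by definition.
Assembling the pieces gives heptanal.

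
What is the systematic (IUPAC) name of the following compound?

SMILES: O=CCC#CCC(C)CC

6-methyloct-3-ynal

The longest chain bearing the –CHO group and the multiple bond is 8 carbons long (octane).
An aldehyde (terminal –CHO) is the principal characteristic group, giving the suffix -al.
There is one C≡C triple bond, indicated by the ending -yne.
Number the chain so that the aldehyde carbon is C-1 by definition.
With this numbering: the triple bond between C-3 and C-4; a methyl group at C-6.
The name is 6-methyloct-3-ynal.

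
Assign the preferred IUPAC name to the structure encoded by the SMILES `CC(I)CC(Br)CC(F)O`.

3-bromo-1-fluoro-5-iodohexan-1-ol

Counting along the main chain through the –OH group gives 6 carbons: the parent is hexane.
The highest-priority functional group is an alcohol (–OH), so the name ends in -ol.
The numbering direction is chosen so that numbering from this end puts the hydroxyl group at C-1 rather than C-6.
With this numbering: the hydroxyl at C-1; a bromo group at C-3; a fluoro group at C-1; an iodo group at C-5.
Prefixes are listed alphabetically: bromo, fluoro, iodo.
Putting it together: 3-bromo-1-fluoro-5-iodohexan-1-ol.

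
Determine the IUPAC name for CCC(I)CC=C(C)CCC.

7-iodo-4-methylnon-4-ene

Counting along the main chain through the multiple bond gives 9 carbons: the parent is nonane.
There is one C=C double bond, indicated by the ending -ene.
Choose the numbering such that numbering from this end puts the double bond at C-4 rather than C-5.
With this numbering: the double bond between C-4 and C-5; an iodo group at C-7; a methyl group at C-4.
Prefixes are listed alphabetically: iodo, methyl.
Putting it together: 7-iodo-4-methylnon-4-ene.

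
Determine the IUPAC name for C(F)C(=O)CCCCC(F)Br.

The longest carbon chain that includes the carbonyl has 7 carbons, so the parent hydride is heptane.
A ketone (C=O on an internal carbon) is the principal characteristic group, giving the suffix -one.
Choose the numbering such that numbering from this end puts the carbonyl group at C-2 rather than C-6.
That gives the carbonyl at C-2; a bromo group at C-7; fluoro groups at C-1 and C-7.
The substituents are ordered alphabetically, ignoring any di-/tri- multipliers.
Putting it together: 7-bromo-1,7-difluoroheptan-2-one.

7-bromo-1,7-difluoroheptan-2-one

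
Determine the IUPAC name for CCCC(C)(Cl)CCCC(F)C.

6-chloro-2-fluoro-6-methylnonane

The parent chain contains 9 carbons (nonane).
Choose the numbering such that the substituent locant set {2,6,6} is lower than {4,4,8} at the first point of difference.
With this numbering: a chloro group at C-6; a fluoro group at C-2; a methyl group at C-6.
Prefixes are listed alphabetically: chloro, fluoro, methyl.
Putting it together: 6-chloro-2-fluoro-6-methylnonane.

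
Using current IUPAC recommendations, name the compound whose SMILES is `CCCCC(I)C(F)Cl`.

1-chloro-1-fluoro-2-iodohexane

The longest carbon chain is 6 atoms: the parent is hexane.
The numbering direction is chosen so that the substituent locant set {1,1,2} is lower than {5,6,6} at the first point of difference.
With this numbering: a chloro group at C-1; a fluoro group at C-1; an iodo group at C-2.
The substituents are ordered alphabetically, ignoring any di-/tri- multipliers.
Assembling the pieces gives 1-chloro-1-fluoro-2-iodohexane.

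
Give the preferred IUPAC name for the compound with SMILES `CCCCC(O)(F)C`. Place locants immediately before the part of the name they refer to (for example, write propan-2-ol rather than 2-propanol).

2-fluorohexan-2-ol

Counting along the main chain through the –OH group gives 6 carbons: the parent is hexane.
The highest-priority functional group is an alcohol (–OH), so the name ends in -ol.
Choose the numbering such that numbering from this end puts the hydroxyl group at C-2 rather than C-5.
This places the hydroxyl at C-2; a fluoro group at C-2.
The name is 2-fluorohexan-2-ol.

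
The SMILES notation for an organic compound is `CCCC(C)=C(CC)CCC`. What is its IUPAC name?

4-ethyl-5-methyloct-4-ene

The longest chain bearing the multiple bond is 8 carbons long (octane).
The chain contains a C=C double bond, so the unsaturation ending is -ene.
The numbering direction is chosen so that the locant sets are identical either way, so the alphabetically earlier ethyl substituent takes the lower locant (4 rather than 5).
That gives the double bond between C-4 and C-5; an ethyl group at C-4; a methyl group at C-5.
Prefixes are listed alphabetically: ethyl, methyl.
Assembling the pieces gives 4-ethyl-5-methyloct-4-ene.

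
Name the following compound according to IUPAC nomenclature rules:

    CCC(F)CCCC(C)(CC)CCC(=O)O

The longest carbon chain that includes the –COOH group has 10 carbons, so the parent hydride is decane.
The highest-priority functional group is a carboxylic acid (terminal –COOH), so the name ends in -oic acid.
Choose the numbering such that the carboxylic acid carbon is C-1 by definition.
With this numbering: an ethyl group at C-4; a fluoro group at C-8; a methyl group at C-4.
The substituents are ordered alphabetically, ignoring any di-/tri- multipliers.
The name is 4-ethyl-8-fluoro-4-methyldecanoic acid.

4-ethyl-8-fluoro-4-methyldecanoic acid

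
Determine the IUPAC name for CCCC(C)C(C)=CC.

3,4-dimethylhept-2-ene

The longest carbon chain that includes the multiple bond has 7 carbons, so the parent hydride is heptane.
There is one C=C double bond, indicated by the ending -ene.
The numbering direction is chosen so that numbering from this end puts the double bond at C-2 rather than C-5.
That gives the double bond between C-2 and C-3; methyl groups at C-3 and C-4.
Assembling the pieces gives 3,4-dimethylhept-2-ene.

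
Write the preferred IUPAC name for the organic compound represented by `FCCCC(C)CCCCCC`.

The parent chain contains 10 carbons (decane).
Choose the numbering such that the substituent locant set {1,4} is lower than {7,10} at the first point of difference.
With this numbering: a fluoro group at C-1; a methyl group at C-4.
Substituent prefixes are cited in alphabetical order (multiplying prefixes like di-/tri- are ignored for ordering).
Assembling the pieces gives 1-fluoro-4-methyldecane.

1-fluoro-4-methyldecane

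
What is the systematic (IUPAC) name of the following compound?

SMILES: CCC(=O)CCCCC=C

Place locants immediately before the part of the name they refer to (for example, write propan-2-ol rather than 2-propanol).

The longest chain bearing the carbonyl and the multiple bond is 9 carbons long (nonane).
A ketone (C=O on an internal carbon) is the principal characteristic group, giving the suffix -one.
The chain contains a C=C double bond, so the unsaturation ending is -ene.
Choose the numbering such that numbering from this end puts the carbonyl group at C-3 rather than C-7.
This places the carbonyl at C-3; the double bond between C-8 and C-9.
Assembling the pieces gives non-8-en-3-one.

non-8-en-3-one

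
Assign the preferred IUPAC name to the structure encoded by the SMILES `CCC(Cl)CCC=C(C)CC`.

Counting along the main chain through the multiple bond gives 9 carbons: the parent is nonane.
A C=C double bond in the chain gives the infix -ene-.
Choose the numbering such that numbering from this end puts the double bond at C-3 rather than C-6.
With this numbering: the double bond between C-3 and C-4; a chloro group at C-7; a methyl group at C-3.
The substituents are ordered alphabetically, ignoring any di-/tri- multipliers.
Assembling the pieces gives 7-chloro-3-methylnon-3-ene.

7-chloro-3-methylnon-3-ene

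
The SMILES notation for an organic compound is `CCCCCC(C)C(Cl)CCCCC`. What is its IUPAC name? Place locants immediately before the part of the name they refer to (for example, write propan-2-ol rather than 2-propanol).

6-chloro-7-methyldodecane

The longest carbon chain is 12 atoms: the parent is dodecane.
Number the chain so that the locant sets are identical either way, so the alphabetically earlier chloro substituent takes the lower locant (6 rather than 7).
With this numbering: a chloro group at C-6; a methyl group at C-7.
The substituents are ordered alphabetically, ignoring any di-/tri- multipliers.
The name is 6-chloro-7-methyldodecane.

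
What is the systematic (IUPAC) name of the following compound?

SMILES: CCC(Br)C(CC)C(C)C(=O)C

Counting along the main chain through the carbonyl gives 7 carbons: the parent is heptane.
The principal characteristic group is a ketone (C=O on an internal carbon), named with the suffix -one.
Number the chain so that numbering from this end puts the carbonyl group at C-2 rather than C-6.
This places the carbonyl at C-2; a bromo group at C-5; an ethyl group at C-4; a methyl group at C-3.
Substituent prefixes are cited in alphabetical order (multiplying prefixes like di-/tri- are ignored for ordering).
Assembling the pieces gives 5-bromo-4-ethyl-3-methylheptan-2-one.

5-bromo-4-ethyl-3-methylheptan-2-one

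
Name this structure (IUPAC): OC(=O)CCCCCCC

octanoic acid

Counting along the main chain through the –COOH group gives 8 carbons: the parent is octane.
The principal characteristic group is a carboxylic acid (terminal –COOH), named with the suffix -oic acid.
Number the chain so that the carboxylic acid carbon is C-1 by definition.
The name is octanoic acid.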